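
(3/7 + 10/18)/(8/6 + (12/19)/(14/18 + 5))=15314/22449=0.68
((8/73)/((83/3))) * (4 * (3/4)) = 72/6059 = 0.01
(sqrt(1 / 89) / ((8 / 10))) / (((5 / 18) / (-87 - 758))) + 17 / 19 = 17 / 19 - 7605 * sqrt(89) / 178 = -402.17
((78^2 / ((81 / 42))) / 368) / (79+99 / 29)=34307 / 329820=0.10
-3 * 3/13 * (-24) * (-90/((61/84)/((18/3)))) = -9797760/793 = -12355.31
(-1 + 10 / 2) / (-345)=-4 / 345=-0.01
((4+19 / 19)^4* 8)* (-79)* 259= -102305000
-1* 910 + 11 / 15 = -13639 / 15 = -909.27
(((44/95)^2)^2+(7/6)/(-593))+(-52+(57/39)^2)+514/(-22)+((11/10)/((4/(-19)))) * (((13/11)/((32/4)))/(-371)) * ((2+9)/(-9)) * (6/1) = -234087006904954031243/3197964562813020000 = -73.20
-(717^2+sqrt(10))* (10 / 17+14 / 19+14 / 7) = -552131586 / 323 - 1074* sqrt(10) / 323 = -1709396.23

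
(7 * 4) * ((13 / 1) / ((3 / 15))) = 1820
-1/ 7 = -0.14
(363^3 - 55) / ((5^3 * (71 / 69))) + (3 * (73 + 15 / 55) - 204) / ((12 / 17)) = 72613491031 / 195250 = 371900.08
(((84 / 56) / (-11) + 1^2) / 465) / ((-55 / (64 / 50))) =-304 / 7033125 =-0.00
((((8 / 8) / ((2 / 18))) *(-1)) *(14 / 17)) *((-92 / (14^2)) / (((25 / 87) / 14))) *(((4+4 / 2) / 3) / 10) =72036 / 2125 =33.90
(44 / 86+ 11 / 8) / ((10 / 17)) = 3.21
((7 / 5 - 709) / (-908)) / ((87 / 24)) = 244 / 1135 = 0.21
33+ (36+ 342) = 411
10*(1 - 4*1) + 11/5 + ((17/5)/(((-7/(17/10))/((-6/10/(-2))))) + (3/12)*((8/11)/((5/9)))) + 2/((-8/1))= -538431/19250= -27.97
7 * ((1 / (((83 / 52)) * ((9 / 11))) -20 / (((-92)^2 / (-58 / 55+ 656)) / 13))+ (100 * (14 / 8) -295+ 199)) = 3629817863 / 8693586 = 417.53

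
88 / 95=0.93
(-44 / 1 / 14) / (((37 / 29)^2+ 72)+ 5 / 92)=-154744 / 3627869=-0.04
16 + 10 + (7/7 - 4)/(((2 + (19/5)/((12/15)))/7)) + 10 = 296/9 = 32.89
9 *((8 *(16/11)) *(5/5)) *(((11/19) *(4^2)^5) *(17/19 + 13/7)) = 174955756.25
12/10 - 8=-34/5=-6.80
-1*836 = -836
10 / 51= 0.20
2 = 2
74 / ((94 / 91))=3367 / 47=71.64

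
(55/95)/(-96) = -11/1824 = -0.01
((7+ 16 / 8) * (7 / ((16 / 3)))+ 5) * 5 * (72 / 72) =1345 / 16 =84.06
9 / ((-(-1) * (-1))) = -9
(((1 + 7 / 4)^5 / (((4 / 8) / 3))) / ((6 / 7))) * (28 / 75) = 411.02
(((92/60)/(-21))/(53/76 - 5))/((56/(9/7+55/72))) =451421/726803280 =0.00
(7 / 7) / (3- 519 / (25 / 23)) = -25 / 11862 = -0.00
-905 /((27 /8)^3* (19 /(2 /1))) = -2.48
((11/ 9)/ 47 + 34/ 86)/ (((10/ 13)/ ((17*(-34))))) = -28793648/ 90945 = -316.61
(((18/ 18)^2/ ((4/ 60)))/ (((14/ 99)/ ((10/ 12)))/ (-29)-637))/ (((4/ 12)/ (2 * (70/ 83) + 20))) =-387585000/ 252990059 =-1.53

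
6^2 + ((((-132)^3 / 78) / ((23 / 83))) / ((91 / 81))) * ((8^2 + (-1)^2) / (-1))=12885646068 / 2093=6156543.75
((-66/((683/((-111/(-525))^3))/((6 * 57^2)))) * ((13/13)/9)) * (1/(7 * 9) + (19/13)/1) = -194706484984/66620246875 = -2.92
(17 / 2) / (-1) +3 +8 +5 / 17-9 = -211 / 34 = -6.21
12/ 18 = 2/ 3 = 0.67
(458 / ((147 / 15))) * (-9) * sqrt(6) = -20610 * sqrt(6) / 49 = -1030.29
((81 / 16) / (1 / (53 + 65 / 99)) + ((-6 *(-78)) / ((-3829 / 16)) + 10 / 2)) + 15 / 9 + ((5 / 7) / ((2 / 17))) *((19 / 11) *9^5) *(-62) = -4851233993153 / 126357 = -38393076.70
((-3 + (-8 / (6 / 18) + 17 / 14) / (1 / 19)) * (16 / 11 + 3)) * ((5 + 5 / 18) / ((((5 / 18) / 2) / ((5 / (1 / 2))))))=-8116990 / 11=-737908.18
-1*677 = -677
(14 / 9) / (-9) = -0.17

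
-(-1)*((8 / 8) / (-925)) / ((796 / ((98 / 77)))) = -7 / 4049650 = -0.00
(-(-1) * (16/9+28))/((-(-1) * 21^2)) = 268/3969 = 0.07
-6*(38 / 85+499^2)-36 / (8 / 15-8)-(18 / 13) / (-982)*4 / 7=-22696219401147 / 15191540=-1494003.86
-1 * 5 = -5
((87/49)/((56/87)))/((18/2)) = 841/2744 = 0.31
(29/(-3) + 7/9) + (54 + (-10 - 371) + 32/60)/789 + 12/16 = -44987/5260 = -8.55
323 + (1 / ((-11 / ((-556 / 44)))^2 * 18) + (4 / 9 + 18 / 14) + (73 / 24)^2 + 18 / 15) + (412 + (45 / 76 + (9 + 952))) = 9583367209193 / 5608088640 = 1708.85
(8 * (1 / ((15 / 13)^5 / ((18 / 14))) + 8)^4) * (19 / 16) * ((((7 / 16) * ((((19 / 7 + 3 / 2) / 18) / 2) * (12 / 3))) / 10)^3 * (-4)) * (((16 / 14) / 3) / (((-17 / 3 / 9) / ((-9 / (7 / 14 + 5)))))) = -2632250344698355620083646006001001 / 1468011359064550781250000000000000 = -1.79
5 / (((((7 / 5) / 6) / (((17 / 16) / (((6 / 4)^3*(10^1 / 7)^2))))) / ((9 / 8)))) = 119 / 32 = 3.72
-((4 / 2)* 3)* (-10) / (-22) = -30 / 11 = -2.73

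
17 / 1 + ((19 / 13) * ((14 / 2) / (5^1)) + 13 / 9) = 11987 / 585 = 20.49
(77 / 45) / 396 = 7 / 1620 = 0.00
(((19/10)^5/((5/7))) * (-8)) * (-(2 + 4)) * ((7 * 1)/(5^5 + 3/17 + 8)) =6187771401/1664500000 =3.72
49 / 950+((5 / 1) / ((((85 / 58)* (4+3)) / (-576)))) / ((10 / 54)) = -171377209 / 113050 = -1515.94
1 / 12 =0.08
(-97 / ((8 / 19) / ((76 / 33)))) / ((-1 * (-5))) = -35017 / 330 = -106.11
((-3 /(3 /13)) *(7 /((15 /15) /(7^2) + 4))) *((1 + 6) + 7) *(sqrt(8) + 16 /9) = -124852 *sqrt(2) /197- 998816 /1773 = -1459.63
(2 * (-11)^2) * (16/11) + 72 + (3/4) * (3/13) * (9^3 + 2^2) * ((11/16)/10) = 432.72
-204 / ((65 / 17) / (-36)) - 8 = 124328 / 65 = 1912.74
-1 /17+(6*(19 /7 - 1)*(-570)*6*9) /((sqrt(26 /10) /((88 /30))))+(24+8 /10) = 2103 /85 - 6500736*sqrt(65) /91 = -575916.02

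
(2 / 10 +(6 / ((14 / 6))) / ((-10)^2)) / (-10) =-79 / 3500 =-0.02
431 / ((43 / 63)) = 27153 / 43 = 631.47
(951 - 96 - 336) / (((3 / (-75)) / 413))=-5358675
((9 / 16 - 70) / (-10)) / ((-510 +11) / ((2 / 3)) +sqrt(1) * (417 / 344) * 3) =-47773 / 5124660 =-0.01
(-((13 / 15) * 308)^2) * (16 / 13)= -19731712 / 225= -87696.50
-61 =-61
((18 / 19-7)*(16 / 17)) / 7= -1840 / 2261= -0.81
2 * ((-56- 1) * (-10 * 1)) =1140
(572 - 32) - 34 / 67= 36146 / 67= 539.49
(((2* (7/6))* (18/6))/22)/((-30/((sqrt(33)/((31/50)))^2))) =-875/961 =-0.91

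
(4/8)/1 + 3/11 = 17/22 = 0.77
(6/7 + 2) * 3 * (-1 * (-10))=600/7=85.71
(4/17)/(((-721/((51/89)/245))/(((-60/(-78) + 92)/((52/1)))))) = -3618/2656917445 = -0.00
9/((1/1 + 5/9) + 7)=1.05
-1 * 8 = -8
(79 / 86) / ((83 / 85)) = 6715 / 7138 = 0.94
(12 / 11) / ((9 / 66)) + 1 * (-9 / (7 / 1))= 47 / 7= 6.71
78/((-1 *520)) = -3/20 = -0.15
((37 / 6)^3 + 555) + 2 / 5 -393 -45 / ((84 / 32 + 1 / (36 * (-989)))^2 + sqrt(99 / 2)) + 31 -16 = 31729028710897664292171367 / 56127255662419036449480 -1735477249894207764480 * sqrt(22) / 51969681168906515231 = 408.67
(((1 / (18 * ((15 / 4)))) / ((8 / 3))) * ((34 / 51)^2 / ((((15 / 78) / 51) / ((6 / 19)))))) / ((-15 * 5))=-884 / 320625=-0.00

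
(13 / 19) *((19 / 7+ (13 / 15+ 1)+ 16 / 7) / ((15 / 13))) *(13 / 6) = 226291 / 25650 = 8.82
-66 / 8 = -33 / 4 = -8.25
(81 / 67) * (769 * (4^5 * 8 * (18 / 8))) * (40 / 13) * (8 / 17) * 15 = 5510932070400 / 14807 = 372184241.94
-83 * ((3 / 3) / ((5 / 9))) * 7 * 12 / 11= -62748 / 55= -1140.87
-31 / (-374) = 31 / 374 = 0.08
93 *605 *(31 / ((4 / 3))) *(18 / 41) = 47093805 / 82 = 574314.70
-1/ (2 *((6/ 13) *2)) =-13/ 24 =-0.54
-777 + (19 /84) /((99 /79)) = -6460031 /8316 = -776.82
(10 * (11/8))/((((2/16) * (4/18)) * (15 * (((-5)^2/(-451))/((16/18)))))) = -39688/75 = -529.17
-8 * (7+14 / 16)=-63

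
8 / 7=1.14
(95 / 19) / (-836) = -5 / 836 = -0.01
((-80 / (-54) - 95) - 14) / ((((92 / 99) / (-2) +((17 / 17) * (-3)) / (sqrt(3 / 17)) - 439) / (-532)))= -369556202246 / 2838538797 +280307874 * sqrt(51) / 946179599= -128.08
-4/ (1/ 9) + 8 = -28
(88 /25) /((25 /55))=968 /125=7.74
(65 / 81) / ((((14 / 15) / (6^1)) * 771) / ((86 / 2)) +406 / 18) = 13975 / 441378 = 0.03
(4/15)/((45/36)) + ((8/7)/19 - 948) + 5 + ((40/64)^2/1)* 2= -300668929/319200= -941.95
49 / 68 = 0.72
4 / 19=0.21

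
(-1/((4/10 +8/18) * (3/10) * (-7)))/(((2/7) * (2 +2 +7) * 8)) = 75/3344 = 0.02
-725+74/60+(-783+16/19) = -858377/570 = -1505.92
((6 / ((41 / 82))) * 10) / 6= 20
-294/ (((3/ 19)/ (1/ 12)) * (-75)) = 931/ 450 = 2.07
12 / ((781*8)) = 3 / 1562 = 0.00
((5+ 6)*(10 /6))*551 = 30305 /3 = 10101.67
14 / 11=1.27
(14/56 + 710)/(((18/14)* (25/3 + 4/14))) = 46403/724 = 64.09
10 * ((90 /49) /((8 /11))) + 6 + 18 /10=33.06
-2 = -2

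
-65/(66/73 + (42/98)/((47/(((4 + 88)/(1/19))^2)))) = -312221/133835418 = -0.00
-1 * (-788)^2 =-620944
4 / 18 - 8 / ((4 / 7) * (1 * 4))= -59 / 18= -3.28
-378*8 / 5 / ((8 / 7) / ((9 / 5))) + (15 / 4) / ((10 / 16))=-23664 / 25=-946.56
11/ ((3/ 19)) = 209/ 3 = 69.67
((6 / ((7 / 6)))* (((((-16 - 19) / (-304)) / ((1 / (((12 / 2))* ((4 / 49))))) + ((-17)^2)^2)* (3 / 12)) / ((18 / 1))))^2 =493577359993201 / 13868176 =35590647.25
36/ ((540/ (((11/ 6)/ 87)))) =11/ 7830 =0.00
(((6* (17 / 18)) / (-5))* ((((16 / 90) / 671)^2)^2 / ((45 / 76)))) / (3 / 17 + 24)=-89964544 / 230614032812107605890625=-0.00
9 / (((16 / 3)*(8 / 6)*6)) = 27 / 128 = 0.21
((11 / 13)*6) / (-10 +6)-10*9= -2373 / 26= -91.27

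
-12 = -12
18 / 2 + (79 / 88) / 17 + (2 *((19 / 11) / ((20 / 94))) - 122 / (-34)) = 216003 / 7480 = 28.88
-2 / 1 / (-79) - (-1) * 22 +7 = 2293 / 79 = 29.03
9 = 9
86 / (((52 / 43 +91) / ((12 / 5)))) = 44376 / 19825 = 2.24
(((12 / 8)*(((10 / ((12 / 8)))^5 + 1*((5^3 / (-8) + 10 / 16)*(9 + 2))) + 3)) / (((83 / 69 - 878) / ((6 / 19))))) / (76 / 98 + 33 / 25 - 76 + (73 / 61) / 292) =0.10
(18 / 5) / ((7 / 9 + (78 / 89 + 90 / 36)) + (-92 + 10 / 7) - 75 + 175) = 201852 / 761585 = 0.27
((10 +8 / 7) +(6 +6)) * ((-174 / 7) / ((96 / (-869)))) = 2041281 / 392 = 5207.35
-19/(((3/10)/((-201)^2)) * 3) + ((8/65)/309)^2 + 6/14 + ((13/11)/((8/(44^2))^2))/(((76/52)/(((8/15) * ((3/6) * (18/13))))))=-835424.43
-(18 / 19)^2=-324 / 361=-0.90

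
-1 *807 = -807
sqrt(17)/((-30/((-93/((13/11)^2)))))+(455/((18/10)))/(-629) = -2275/5661+3751*sqrt(17)/1690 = 8.75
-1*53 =-53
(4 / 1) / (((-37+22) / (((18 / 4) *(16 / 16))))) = -6 / 5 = -1.20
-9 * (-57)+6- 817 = -298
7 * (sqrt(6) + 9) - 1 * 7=7 * sqrt(6) + 56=73.15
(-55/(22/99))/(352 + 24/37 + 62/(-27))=-494505/700004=-0.71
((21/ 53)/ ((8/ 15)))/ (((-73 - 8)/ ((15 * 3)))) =-175/ 424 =-0.41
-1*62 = -62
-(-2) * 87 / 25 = 6.96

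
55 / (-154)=-5 / 14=-0.36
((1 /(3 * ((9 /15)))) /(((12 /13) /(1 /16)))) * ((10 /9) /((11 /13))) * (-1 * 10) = -0.49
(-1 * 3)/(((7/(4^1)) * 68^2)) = -3/8092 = -0.00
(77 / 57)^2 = 5929 / 3249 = 1.82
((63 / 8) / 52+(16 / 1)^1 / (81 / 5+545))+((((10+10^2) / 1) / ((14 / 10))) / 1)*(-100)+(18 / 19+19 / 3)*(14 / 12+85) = -5050797632047 / 698626656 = -7229.61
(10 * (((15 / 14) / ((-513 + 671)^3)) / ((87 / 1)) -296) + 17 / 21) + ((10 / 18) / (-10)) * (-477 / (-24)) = -4740588227393 / 1601390672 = -2960.29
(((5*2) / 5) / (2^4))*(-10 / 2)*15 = -75 / 8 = -9.38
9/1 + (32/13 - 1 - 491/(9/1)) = -44.09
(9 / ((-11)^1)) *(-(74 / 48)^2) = 1369 / 704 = 1.94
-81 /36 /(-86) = 9 /344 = 0.03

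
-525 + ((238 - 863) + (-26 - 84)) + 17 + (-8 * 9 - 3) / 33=-13698 / 11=-1245.27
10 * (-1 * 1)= -10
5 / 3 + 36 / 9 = 5.67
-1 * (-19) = 19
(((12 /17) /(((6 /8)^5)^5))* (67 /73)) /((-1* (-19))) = 301741175033823232 /6659406040685499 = 45.31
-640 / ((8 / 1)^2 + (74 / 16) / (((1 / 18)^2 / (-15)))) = 1280 / 44827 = 0.03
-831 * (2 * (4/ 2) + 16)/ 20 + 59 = -772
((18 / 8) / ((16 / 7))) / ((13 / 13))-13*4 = -3265 / 64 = -51.02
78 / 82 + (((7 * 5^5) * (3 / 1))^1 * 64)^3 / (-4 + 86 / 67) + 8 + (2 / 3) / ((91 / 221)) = -305279603999999999881687 / 11193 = -27274153846153846143.28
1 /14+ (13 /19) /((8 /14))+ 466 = 248587 /532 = 467.27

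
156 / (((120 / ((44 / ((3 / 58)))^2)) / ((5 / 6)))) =21166288 / 27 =783936.59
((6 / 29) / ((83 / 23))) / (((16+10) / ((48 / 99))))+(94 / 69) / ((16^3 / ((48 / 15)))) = 0.00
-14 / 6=-7 / 3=-2.33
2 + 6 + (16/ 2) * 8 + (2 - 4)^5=40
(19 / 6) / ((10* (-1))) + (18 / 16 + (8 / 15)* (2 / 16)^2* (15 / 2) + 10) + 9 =4769 / 240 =19.87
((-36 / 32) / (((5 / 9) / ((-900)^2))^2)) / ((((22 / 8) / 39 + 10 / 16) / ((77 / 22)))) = -373071582000000 / 31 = -12034567161290.32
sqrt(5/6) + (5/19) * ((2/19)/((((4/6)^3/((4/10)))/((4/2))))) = 27/361 + sqrt(30)/6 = 0.99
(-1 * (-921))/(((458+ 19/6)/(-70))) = -386820/2767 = -139.80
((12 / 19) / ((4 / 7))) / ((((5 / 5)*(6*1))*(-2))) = -7 / 76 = -0.09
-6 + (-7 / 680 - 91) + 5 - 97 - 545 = -499127 / 680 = -734.01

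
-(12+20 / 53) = -656 / 53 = -12.38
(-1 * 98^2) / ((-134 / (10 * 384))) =18439680 / 67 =275219.10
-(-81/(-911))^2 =-6561/829921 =-0.01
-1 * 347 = -347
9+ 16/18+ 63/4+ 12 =1355/36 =37.64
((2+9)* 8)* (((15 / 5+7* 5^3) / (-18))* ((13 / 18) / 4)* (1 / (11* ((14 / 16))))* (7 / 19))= -45656 / 1539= -29.67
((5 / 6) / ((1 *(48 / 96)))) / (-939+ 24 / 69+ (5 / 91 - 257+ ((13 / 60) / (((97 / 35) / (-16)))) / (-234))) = -9135945 / 6553717013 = -0.00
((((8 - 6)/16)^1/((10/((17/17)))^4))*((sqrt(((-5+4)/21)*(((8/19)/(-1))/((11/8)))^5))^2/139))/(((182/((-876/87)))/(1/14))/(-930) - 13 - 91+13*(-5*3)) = -37966839808/983639307945406768781125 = -0.00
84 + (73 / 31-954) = -26897 / 31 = -867.65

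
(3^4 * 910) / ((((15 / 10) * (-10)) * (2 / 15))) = -36855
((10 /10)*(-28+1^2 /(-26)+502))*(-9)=-110907 /26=-4265.65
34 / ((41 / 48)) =1632 / 41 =39.80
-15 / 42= -5 / 14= -0.36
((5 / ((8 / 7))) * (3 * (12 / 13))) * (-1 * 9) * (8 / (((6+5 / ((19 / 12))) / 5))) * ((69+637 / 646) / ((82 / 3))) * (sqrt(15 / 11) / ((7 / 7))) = -22098825 * sqrt(165) / 199342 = -1424.01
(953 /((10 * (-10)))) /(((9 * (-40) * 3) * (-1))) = -953 /108000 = -0.01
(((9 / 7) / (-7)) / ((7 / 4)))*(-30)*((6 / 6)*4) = 4320 / 343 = 12.59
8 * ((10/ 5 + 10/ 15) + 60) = 1504/ 3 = 501.33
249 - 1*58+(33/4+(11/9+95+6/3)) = 10709/36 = 297.47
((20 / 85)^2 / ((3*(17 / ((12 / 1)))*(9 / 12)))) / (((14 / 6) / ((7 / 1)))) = 256 / 4913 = 0.05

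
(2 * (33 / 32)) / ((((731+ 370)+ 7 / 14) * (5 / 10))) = 33 / 8812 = 0.00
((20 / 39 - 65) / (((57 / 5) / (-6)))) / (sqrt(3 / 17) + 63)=0.54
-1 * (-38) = 38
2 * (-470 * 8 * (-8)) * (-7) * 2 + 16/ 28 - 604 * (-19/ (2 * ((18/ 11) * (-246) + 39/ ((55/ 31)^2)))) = -994046018078/ 1180221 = -842254.14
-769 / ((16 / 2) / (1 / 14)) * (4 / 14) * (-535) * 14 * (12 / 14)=1234245 / 98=12594.34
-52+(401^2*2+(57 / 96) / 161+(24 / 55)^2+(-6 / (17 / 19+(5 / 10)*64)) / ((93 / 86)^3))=33590573152224921149 / 104464524780000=321550.05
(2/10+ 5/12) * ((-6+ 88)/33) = 1517/990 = 1.53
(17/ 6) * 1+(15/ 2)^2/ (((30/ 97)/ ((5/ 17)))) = 56.33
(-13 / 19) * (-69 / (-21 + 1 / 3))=-2691 / 1178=-2.28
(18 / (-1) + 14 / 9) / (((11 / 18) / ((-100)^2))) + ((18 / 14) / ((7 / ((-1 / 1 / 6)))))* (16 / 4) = -145040066 / 539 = -269091.03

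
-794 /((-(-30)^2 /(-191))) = -75827 /450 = -168.50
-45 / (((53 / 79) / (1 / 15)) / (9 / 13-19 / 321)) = -208718 / 73723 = -2.83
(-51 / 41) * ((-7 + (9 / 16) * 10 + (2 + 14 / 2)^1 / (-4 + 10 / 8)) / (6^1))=6953 / 7216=0.96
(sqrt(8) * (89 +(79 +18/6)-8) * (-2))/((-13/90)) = 58680 * sqrt(2)/13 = 6383.54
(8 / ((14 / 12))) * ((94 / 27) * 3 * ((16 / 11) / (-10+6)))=-6016 / 231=-26.04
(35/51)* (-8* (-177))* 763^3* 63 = 462300333039720/17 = 27194137237630.59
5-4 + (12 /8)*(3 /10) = 29 /20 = 1.45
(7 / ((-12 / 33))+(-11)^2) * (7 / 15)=2849 / 60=47.48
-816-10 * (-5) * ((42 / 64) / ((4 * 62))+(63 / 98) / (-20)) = -22706181 / 27776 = -817.47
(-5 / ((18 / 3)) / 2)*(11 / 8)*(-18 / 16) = 165 / 256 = 0.64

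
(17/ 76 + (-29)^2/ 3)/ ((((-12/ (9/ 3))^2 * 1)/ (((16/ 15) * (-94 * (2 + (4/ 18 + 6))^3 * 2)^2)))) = 92811546378431264512/ 454382055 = 204258828792.06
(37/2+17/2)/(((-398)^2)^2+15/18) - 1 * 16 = -2408815412654/150550963301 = -16.00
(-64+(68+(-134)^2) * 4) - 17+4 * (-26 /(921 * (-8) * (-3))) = 198977432 /2763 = 72015.00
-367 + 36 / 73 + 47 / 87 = -2324254 / 6351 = -365.97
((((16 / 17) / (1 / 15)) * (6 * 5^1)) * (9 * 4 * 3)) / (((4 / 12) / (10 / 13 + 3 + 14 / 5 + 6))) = 381179520 / 221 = 1724794.21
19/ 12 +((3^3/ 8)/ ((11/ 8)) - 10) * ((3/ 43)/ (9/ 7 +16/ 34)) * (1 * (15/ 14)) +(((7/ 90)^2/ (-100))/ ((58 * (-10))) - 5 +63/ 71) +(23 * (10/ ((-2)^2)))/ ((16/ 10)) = 33.09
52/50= 26/25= 1.04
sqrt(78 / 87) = sqrt(754) / 29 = 0.95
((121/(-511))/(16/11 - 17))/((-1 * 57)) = -0.00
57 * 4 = 228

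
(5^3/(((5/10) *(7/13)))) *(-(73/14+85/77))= -225875/77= -2933.44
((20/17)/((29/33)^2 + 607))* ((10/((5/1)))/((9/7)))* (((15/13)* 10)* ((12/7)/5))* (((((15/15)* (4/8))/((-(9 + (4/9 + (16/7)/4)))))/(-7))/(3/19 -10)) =-1692900/196132392911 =-0.00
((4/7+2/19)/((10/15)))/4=135/532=0.25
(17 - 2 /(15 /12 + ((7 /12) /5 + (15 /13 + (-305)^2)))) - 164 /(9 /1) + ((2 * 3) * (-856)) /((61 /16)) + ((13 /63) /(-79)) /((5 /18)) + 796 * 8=276448631335444723 /55073608483005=5019.62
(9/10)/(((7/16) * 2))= 36/35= 1.03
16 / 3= 5.33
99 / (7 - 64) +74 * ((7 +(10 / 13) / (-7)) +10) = 2158019 / 1729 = 1248.13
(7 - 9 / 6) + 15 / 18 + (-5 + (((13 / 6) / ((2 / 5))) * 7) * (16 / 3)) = 203.56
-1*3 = -3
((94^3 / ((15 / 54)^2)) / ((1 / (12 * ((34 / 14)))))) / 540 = 508317408 / 875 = 580934.18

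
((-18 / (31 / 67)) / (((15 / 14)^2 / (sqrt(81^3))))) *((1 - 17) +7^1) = 172318104 / 775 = 222345.94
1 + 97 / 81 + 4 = 502 / 81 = 6.20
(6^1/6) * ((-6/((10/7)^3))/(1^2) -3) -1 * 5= -5029/500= -10.06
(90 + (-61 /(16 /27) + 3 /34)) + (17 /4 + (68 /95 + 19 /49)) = -9490781 /1266160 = -7.50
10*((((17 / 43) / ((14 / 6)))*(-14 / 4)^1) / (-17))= 15 / 43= 0.35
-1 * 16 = -16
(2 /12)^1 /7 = 1 /42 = 0.02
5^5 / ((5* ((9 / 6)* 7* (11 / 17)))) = 21250 / 231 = 91.99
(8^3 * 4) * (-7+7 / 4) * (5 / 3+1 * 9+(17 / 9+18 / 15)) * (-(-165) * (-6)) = 146420736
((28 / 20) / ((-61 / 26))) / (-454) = 0.00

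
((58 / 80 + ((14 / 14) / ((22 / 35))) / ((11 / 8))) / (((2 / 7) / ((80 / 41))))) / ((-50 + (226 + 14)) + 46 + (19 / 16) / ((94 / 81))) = 95899552 / 1768512163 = 0.05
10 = 10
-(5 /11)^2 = -25 /121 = -0.21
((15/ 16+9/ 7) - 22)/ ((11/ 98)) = -15505/ 88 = -176.19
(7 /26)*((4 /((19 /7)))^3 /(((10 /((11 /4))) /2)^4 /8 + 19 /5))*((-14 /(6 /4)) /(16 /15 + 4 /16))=-3149712473600 /2663965864547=-1.18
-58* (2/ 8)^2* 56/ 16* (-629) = 7980.44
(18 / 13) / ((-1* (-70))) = 9 / 455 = 0.02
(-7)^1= -7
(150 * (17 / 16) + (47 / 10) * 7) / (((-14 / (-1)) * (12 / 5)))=5.72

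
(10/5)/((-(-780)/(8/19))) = 4/3705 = 0.00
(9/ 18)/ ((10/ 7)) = 7/ 20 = 0.35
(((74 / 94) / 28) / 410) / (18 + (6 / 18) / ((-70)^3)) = 0.00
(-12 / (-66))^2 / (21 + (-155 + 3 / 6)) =-8 / 32307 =-0.00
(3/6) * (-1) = -1/2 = -0.50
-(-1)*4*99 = 396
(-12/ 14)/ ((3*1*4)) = -1/ 14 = -0.07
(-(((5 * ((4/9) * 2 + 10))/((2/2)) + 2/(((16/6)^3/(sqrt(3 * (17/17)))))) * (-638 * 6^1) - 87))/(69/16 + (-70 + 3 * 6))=-10008016/2289 - 25839 * sqrt(3)/3052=-4386.89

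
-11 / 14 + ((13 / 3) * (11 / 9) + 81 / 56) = 9007 / 1512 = 5.96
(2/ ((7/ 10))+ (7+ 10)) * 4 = 556/ 7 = 79.43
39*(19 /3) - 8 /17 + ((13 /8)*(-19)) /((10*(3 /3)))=331081 /1360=243.44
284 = 284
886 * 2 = 1772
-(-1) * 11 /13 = 11 /13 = 0.85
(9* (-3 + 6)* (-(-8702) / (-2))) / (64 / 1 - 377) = 375.33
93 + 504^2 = 254109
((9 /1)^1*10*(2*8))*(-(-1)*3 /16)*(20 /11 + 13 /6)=11835 /11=1075.91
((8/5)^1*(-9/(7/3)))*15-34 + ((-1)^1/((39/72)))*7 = -12694/91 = -139.49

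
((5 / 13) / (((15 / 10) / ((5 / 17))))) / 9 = 50 / 5967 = 0.01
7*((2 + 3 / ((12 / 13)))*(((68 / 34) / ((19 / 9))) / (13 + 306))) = 1323 / 12122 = 0.11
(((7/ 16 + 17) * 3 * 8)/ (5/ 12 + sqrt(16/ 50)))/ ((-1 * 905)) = 4050/ 3077 - 3888 * sqrt(2)/ 3077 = -0.47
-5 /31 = -0.16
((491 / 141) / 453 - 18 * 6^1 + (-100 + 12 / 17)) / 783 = -225080105 / 850213503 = -0.26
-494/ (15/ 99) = -16302/ 5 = -3260.40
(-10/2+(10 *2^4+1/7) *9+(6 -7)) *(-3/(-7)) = 30141/49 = 615.12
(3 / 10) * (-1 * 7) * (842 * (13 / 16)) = -114933 / 80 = -1436.66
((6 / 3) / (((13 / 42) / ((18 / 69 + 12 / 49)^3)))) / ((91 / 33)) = 73336428000 / 241912579727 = 0.30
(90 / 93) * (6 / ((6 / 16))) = 480 / 31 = 15.48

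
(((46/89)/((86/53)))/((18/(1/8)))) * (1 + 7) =1219/68886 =0.02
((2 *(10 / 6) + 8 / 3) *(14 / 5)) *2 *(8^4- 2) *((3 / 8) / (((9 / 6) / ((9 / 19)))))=1547532 / 95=16289.81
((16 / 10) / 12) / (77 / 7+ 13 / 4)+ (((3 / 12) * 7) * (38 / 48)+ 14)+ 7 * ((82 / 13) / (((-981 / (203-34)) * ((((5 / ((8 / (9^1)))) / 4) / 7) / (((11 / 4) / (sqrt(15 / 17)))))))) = -95.45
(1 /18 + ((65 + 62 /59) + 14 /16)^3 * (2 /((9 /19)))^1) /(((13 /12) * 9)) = 199636523696141 /1537877952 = 129812.98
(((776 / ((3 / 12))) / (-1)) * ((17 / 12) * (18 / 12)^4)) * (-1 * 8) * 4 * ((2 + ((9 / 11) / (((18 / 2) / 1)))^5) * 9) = 2065102829136 / 161051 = 12822663.81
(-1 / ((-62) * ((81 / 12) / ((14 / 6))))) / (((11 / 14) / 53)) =10388 / 27621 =0.38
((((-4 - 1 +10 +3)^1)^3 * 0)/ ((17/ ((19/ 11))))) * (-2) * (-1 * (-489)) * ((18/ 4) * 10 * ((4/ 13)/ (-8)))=0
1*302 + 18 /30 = 1513 /5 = 302.60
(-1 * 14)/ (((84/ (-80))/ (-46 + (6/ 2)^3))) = -760/ 3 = -253.33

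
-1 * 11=-11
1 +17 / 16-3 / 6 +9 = 169 / 16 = 10.56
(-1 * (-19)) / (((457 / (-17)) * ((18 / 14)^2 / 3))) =-15827 / 12339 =-1.28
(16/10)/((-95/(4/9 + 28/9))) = -256/4275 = -0.06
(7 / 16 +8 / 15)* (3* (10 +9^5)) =172009.34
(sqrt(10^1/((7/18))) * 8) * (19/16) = 57 * sqrt(35)/7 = 48.17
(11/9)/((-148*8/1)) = -11/10656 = -0.00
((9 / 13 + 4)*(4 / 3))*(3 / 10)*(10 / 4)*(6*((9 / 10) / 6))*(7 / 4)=3843 / 520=7.39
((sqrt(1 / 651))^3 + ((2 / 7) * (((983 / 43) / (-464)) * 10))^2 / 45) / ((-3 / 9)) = -4831445 / 3657381168 -sqrt(651) / 141267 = -0.00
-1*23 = -23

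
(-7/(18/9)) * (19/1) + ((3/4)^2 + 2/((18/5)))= -9415/144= -65.38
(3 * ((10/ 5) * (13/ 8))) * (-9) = -351/ 4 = -87.75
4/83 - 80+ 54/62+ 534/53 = -9410193/136369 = -69.01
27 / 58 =0.47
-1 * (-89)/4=89/4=22.25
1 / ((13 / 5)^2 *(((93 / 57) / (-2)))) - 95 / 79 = -572755 / 413881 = -1.38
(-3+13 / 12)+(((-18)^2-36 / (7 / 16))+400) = 53743 / 84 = 639.80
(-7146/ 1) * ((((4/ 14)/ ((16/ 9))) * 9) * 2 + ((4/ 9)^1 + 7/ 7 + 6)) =-1034185/ 14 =-73870.36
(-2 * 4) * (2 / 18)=-8 / 9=-0.89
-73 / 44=-1.66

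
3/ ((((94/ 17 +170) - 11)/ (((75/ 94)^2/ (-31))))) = -286875/ 766143052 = -0.00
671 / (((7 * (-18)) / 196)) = -9394 / 9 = -1043.78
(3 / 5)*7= 4.20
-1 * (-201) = 201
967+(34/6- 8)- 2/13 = 37616/39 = 964.51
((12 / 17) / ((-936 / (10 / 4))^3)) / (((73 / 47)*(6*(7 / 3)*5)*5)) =-235 / 9498086148096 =-0.00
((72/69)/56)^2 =9/25921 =0.00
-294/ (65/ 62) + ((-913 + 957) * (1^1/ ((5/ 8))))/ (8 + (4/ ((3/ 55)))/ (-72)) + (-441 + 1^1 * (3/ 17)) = -22789458/ 32045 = -711.17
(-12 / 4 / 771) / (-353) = 1 / 90721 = 0.00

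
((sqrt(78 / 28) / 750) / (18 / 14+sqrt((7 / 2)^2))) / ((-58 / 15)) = -sqrt(546) / 194300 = -0.00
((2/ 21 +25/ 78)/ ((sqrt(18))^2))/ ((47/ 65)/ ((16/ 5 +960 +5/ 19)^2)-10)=-1901705629907/ 823346320478220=-0.00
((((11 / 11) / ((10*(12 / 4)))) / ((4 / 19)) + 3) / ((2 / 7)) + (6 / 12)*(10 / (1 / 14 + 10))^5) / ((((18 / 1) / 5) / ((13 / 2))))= 668667123660263 / 32100961939776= 20.83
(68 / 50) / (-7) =-34 / 175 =-0.19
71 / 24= 2.96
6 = 6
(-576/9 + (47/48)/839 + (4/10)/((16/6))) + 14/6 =-12386761/201360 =-61.52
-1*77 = -77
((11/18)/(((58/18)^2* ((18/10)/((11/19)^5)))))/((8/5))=44289025/33318388144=0.00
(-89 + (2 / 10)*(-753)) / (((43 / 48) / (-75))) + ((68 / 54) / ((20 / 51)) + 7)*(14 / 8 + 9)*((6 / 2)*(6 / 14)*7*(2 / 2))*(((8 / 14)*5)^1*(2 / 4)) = 25850911 / 1204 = 21470.86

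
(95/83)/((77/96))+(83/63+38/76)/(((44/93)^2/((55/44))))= 104169595/8998528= 11.58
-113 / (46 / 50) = -2825 / 23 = -122.83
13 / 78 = 0.17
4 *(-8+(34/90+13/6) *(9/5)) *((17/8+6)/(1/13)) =-28899/20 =-1444.95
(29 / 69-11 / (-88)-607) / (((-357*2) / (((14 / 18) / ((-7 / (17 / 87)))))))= -334763 / 18153072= -0.02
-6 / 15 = -2 / 5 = -0.40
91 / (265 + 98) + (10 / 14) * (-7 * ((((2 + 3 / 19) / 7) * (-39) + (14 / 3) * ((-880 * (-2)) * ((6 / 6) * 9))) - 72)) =-17823623672 / 48279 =-369179.64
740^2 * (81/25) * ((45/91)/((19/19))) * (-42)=-479040480/13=-36849267.69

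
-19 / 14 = -1.36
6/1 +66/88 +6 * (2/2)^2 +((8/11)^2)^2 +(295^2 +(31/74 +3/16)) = 754404942019/8667472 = 87038.64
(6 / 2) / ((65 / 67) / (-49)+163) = 9849 / 535064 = 0.02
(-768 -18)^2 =617796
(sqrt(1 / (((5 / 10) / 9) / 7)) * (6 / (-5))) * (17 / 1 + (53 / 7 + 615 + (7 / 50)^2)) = -8615.27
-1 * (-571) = 571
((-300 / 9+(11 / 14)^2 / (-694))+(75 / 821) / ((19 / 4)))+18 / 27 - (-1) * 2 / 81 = -5606988168743 / 171868908456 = -32.62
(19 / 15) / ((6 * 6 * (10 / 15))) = 19 / 360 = 0.05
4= 4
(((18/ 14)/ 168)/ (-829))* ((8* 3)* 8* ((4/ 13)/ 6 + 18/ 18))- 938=-495333458/ 528073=-938.00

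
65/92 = 0.71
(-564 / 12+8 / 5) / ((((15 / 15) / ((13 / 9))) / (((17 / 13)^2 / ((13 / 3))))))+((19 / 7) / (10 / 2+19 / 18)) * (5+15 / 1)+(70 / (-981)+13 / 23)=-16.42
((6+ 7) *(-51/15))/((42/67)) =-14807/210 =-70.51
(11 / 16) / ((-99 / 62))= -31 / 72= -0.43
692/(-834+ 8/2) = -346/415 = -0.83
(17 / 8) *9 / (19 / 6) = 459 / 76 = 6.04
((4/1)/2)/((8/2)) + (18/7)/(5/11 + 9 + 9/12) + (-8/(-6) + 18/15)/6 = 332149/282870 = 1.17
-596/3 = -198.67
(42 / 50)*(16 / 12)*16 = 448 / 25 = 17.92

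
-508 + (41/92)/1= -46695/92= -507.55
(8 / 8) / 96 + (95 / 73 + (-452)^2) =1431771625 / 7008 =204305.31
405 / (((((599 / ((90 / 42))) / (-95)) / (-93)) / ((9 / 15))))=32203575 / 4193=7680.32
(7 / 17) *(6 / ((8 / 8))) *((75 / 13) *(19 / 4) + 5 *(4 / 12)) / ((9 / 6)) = 47.88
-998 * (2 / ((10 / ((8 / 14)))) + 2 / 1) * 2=-147704 / 35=-4220.11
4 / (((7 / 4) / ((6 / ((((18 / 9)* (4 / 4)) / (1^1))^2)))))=24 / 7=3.43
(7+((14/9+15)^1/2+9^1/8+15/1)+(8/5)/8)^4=16753711490504641/16796160000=997472.73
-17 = -17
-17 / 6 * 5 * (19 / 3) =-1615 / 18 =-89.72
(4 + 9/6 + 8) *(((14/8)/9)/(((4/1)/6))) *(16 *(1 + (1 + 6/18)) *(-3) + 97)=-945/16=-59.06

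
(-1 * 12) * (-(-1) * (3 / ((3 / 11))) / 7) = -132 / 7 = -18.86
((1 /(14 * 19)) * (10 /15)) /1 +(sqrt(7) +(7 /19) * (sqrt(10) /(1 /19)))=1 /399 +sqrt(7) +7 * sqrt(10)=24.78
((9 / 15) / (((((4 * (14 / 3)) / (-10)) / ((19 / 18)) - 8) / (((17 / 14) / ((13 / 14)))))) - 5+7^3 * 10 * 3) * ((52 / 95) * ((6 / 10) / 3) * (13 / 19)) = 1613004523 / 2093800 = 770.37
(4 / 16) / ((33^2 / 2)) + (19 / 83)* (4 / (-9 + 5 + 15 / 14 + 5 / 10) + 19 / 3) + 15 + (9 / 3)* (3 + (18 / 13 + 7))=2006624263 / 39951054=50.23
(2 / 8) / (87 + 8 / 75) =75 / 26132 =0.00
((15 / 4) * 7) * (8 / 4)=105 / 2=52.50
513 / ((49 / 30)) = 15390 / 49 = 314.08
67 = 67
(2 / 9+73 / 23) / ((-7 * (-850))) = 703 / 1231650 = 0.00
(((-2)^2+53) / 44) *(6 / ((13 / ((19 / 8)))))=3249 / 2288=1.42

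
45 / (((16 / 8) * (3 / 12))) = 90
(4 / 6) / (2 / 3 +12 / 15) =5 / 11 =0.45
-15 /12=-5 /4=-1.25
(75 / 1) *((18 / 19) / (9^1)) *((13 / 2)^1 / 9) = 325 / 57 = 5.70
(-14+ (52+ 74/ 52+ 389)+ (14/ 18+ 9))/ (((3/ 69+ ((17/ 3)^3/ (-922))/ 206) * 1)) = 671902588506/ 65197145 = 10305.71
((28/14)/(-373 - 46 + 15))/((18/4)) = -1/909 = -0.00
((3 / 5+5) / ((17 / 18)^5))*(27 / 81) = 17635968 / 7099285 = 2.48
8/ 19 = 0.42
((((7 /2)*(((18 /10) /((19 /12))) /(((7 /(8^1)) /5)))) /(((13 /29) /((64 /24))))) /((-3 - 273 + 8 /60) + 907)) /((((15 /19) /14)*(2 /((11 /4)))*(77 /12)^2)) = 1202688 /9476467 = 0.13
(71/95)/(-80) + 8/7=1.13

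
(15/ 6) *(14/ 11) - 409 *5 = -22460/ 11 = -2041.82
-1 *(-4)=4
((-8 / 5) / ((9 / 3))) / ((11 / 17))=-136 / 165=-0.82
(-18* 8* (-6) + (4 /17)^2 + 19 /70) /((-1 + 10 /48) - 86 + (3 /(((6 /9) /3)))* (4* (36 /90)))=-209823972 /15825929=-13.26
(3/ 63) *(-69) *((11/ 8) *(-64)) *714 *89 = 18373872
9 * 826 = 7434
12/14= 6/7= 0.86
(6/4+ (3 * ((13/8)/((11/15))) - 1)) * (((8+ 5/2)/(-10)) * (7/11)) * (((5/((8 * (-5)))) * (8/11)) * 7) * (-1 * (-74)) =23947917/106480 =224.91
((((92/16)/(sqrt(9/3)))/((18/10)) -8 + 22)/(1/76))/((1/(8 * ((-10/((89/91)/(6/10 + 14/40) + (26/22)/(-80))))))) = -129511782400/1543923 -265961696000 * sqrt(3)/41685921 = -94935.58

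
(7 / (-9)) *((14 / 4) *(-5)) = 245 / 18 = 13.61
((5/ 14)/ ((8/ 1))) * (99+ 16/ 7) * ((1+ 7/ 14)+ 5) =29.39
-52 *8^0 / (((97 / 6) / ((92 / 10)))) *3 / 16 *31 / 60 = -27807 / 9700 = -2.87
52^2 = 2704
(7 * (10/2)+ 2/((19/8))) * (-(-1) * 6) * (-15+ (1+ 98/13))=-343224/247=-1389.57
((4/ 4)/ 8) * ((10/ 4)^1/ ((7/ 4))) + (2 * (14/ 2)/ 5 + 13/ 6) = 2161/ 420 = 5.15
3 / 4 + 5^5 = 3125.75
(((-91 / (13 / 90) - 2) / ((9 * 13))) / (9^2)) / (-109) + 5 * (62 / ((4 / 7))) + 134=1397640793 / 2065986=676.50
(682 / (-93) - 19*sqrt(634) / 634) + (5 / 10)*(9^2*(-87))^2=148980583 / 6 - 19*sqrt(634) / 634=24830096.41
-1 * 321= -321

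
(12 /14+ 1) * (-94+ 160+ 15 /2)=273 /2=136.50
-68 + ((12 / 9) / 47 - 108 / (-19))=-166868 / 2679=-62.29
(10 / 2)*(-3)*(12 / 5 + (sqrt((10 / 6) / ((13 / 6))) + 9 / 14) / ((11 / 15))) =-7569 / 154 - 225*sqrt(130) / 143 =-67.09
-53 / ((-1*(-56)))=-53 / 56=-0.95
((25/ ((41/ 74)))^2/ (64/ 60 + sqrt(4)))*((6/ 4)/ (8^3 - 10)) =38503125/ 19408826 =1.98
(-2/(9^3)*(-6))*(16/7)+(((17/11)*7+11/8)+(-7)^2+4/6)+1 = 9414997/149688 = 62.90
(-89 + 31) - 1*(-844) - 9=777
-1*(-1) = 1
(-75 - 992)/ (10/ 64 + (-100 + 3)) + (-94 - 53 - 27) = -505082/ 3099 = -162.98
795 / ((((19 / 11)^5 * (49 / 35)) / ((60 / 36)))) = 1066962875 / 17332693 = 61.56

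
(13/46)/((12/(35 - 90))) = -715/552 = -1.30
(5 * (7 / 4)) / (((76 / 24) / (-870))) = -45675 / 19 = -2403.95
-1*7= -7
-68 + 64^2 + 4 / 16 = 4028.25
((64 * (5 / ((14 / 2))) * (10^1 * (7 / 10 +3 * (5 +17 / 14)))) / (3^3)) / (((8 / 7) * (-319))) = -54160 / 60291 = -0.90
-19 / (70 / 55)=-209 / 14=-14.93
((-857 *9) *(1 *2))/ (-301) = 15426/ 301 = 51.25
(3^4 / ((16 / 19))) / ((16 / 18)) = 13851 / 128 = 108.21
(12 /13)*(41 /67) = 492 /871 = 0.56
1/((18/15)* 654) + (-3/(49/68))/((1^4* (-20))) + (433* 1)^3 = 78047459898409/961380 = 81182737.21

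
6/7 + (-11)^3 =-9311/7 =-1330.14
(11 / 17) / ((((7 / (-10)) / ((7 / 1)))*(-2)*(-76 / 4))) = -0.17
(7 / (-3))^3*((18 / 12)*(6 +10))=-2744 / 9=-304.89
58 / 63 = 0.92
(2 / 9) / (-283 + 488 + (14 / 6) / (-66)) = 44 / 40583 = 0.00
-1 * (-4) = 4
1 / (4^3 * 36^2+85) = 1 / 83029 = 0.00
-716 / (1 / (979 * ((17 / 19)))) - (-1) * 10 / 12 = -71498233 / 114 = -627177.48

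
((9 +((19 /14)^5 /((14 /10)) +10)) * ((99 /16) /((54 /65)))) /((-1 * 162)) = -59996427205 /58549671936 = -1.02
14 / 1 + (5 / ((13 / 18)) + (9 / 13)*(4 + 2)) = 326 / 13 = 25.08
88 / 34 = 44 / 17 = 2.59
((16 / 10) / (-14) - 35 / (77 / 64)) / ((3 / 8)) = -29984 / 385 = -77.88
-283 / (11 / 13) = -3679 / 11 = -334.45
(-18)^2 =324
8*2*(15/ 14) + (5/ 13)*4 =1700/ 91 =18.68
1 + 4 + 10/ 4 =15/ 2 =7.50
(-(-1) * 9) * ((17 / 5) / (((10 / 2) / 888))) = 135864 / 25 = 5434.56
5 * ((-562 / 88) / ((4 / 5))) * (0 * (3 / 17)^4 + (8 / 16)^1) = -7025 / 352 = -19.96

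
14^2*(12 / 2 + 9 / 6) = 1470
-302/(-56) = 151/28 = 5.39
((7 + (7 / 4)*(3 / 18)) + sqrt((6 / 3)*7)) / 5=sqrt(14) / 5 + 35 / 24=2.21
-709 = -709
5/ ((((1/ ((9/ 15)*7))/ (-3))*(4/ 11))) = -693/ 4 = -173.25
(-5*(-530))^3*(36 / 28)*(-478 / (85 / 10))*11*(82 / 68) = -36106431644250000 / 2023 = -17847964233440.43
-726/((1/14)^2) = -142296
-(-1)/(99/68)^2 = 4624/9801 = 0.47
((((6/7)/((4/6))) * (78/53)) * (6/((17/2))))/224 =1053/176596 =0.01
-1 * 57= -57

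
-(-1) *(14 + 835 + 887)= 1736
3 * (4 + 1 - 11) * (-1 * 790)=14220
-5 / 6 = -0.83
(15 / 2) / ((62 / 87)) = 1305 / 124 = 10.52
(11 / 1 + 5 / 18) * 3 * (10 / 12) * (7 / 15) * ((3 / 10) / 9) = 1421 / 3240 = 0.44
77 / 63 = 1.22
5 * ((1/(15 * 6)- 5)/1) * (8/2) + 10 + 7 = -745/9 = -82.78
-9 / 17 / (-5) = 9 / 85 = 0.11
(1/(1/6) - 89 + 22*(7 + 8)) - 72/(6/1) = 235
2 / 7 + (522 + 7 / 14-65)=6409 / 14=457.79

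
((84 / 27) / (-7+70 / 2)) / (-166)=-0.00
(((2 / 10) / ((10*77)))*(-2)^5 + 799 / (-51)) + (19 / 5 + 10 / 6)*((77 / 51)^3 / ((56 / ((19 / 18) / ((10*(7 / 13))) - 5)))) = -1907188715869 / 110312571600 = -17.29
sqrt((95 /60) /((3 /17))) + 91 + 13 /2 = sqrt(323) /6 + 195 /2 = 100.50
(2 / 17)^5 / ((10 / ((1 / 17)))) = 16 / 120687845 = 0.00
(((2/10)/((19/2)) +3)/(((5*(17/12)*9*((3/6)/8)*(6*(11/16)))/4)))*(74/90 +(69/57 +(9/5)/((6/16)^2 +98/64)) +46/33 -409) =-239259606591488/804489357375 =-297.41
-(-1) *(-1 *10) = -10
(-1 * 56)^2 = 3136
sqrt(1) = 1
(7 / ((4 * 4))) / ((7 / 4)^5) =64 / 2401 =0.03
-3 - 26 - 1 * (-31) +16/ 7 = 30/ 7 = 4.29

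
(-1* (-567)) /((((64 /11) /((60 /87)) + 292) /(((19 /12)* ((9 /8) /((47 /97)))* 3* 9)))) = 19157985 /102272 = 187.32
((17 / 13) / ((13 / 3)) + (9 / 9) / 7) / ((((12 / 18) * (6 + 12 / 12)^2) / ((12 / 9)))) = 1052 / 57967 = 0.02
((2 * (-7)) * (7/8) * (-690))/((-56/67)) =-10112.81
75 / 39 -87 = -1106 / 13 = -85.08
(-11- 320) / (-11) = 30.09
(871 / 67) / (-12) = -13 / 12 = -1.08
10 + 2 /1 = 12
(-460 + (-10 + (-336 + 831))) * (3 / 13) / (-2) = -75 / 26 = -2.88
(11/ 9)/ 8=11/ 72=0.15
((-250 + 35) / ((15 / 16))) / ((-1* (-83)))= -688 / 249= -2.76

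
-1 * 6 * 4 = -24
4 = 4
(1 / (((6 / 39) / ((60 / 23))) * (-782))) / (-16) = 195 / 143888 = 0.00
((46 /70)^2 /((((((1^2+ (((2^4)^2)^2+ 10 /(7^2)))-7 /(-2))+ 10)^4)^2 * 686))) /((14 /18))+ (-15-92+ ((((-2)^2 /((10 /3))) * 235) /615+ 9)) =-60903526877457990115944913815768292044390511912030555628 /624386027699484295547544875586742341923387439781178025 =-97.54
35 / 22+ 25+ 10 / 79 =46435 / 1738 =26.72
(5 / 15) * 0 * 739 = 0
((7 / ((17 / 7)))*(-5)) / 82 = -245 / 1394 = -0.18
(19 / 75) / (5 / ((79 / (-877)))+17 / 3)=-1501 / 295300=-0.01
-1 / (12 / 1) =-1 / 12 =-0.08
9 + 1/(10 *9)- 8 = 91/90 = 1.01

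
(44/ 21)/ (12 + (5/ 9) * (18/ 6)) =44/ 287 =0.15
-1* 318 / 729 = -106 / 243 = -0.44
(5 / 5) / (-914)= -1 / 914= -0.00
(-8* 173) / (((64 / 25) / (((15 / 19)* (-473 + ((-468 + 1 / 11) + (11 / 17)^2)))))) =193964507625 / 483208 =401409.97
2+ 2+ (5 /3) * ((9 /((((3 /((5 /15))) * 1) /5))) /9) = 4.93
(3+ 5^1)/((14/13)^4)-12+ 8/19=-513781/91238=-5.63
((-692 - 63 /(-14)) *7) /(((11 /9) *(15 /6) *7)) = -225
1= 1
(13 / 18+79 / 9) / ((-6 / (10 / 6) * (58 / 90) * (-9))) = 475 / 1044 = 0.45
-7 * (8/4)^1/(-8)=7/4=1.75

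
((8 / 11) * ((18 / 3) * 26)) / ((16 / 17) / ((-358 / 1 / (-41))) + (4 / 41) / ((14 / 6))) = 272482392 / 359293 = 758.38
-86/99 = -0.87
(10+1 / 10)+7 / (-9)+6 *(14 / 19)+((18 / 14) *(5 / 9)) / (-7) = 1142999 / 83790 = 13.64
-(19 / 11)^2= -361 / 121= -2.98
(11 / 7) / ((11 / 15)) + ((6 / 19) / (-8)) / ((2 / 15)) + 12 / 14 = 411 / 152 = 2.70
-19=-19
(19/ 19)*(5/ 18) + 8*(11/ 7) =1619/ 126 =12.85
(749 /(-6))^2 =15583.36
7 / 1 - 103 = -96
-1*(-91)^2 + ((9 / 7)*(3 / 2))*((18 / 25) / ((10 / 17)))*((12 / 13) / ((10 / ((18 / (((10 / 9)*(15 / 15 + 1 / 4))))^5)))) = 39649367966504357 / 555419921875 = 71386.29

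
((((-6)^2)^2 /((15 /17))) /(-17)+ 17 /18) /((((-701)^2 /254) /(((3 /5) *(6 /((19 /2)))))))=-3907028 /233415475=-0.02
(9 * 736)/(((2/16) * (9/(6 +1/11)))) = 394496/11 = 35863.27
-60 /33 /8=-5 /22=-0.23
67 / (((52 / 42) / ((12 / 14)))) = 603 / 13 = 46.38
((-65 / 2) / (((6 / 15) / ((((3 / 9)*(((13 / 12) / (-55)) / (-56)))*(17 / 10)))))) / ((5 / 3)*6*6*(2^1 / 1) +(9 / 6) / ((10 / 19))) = -1105 / 8382528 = -0.00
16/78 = 8/39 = 0.21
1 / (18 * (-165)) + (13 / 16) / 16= 0.05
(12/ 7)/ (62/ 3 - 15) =36/ 119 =0.30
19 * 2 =38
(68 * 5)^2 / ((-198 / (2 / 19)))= -115600 / 1881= -61.46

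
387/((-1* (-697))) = 387/697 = 0.56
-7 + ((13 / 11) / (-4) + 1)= -277 / 44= -6.30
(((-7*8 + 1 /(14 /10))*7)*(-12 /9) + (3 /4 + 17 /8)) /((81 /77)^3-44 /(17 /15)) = -32216164211 /2338218264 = -13.78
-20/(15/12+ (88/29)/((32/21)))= -290/47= -6.17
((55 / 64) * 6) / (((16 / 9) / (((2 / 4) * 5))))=7425 / 1024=7.25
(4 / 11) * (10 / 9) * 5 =200 / 99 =2.02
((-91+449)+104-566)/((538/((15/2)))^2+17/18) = -46800/2315977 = -0.02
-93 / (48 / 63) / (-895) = 1953 / 14320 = 0.14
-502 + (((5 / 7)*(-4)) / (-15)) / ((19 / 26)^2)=-3802958 / 7581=-501.64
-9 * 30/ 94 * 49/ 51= -2205/ 799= -2.76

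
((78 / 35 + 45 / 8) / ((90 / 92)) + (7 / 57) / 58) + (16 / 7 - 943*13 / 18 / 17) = -1755383641 / 59012100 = -29.75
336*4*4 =5376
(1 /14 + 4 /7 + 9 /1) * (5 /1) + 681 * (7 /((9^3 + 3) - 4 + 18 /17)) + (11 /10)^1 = 24228409 /433790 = 55.85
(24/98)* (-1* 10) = -120/49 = -2.45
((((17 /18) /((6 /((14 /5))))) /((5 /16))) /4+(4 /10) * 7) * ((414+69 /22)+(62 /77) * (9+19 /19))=9952808 /7425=1340.45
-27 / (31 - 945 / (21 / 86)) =27 / 3839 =0.01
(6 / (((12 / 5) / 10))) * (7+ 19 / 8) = 1875 / 8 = 234.38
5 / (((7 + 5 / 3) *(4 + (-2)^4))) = 3 / 104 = 0.03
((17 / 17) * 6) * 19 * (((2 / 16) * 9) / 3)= 171 / 4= 42.75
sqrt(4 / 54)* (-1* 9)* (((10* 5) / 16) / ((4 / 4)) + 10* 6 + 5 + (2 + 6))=-609* sqrt(6) / 8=-186.47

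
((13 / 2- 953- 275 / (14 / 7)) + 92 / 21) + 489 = -12403 / 21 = -590.62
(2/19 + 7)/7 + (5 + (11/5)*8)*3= 45762/665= 68.82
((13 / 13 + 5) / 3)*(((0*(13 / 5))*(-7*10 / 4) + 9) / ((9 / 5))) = 10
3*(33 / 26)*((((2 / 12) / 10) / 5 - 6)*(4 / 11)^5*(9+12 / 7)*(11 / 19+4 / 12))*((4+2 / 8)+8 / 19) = -35034240 / 5285401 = -6.63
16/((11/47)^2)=35344/121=292.10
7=7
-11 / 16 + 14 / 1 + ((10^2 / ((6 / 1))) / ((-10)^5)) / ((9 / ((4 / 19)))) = 13658621 / 1026000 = 13.31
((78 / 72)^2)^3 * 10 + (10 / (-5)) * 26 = -53501539 / 1492992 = -35.84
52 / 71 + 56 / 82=1.42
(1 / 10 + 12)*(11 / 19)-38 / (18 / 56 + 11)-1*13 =-563223 / 60230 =-9.35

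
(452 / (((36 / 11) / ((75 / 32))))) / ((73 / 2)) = 31075 / 3504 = 8.87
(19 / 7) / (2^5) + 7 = 7.08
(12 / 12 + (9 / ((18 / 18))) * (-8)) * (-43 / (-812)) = -3053 / 812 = -3.76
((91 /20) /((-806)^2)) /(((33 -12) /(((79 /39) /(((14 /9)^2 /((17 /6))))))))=4029 /5093146240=0.00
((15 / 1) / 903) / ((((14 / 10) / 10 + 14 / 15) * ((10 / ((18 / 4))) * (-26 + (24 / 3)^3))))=25 / 1744596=0.00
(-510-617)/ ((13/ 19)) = -21413/ 13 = -1647.15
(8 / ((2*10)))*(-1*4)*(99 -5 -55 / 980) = -36826 / 245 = -150.31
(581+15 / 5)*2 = 1168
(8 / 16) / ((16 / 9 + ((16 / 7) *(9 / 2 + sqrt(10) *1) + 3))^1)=59787 / 1386482 - 4536 *sqrt(10) / 693241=0.02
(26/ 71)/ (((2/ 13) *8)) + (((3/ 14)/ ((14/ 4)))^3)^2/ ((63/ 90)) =16374246899503/ 55032957911176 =0.30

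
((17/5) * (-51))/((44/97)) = -84099/220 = -382.27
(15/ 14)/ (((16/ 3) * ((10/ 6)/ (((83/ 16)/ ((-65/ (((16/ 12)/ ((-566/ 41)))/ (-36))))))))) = -3403/ 131855360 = -0.00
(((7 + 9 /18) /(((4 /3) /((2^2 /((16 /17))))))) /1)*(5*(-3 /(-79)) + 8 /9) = 65195 /2528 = 25.79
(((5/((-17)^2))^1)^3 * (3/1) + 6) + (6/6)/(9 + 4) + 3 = 2848238017/313788397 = 9.08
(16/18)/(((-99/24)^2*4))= 128/9801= 0.01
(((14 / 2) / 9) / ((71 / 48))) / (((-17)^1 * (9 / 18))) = -224 / 3621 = -0.06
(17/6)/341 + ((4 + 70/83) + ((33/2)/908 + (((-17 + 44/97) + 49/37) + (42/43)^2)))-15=-24.40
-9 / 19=-0.47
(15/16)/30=0.03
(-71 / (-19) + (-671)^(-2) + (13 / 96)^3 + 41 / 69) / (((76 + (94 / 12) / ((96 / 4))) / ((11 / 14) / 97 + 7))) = 7179299949120826469 / 18043245661357830144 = 0.40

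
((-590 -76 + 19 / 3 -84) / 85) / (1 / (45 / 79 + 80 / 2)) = -1430071 / 4029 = -354.94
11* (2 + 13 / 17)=517 / 17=30.41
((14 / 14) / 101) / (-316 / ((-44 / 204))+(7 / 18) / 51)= 10098 / 1494251065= 0.00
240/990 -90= -2962/33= -89.76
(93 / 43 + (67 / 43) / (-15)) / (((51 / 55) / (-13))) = -189904 / 6579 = -28.87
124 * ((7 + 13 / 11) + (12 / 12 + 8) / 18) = 11842 / 11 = 1076.55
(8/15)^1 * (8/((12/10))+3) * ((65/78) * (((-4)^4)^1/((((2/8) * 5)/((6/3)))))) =237568/135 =1759.76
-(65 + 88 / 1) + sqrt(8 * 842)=-153 + 4 * sqrt(421)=-70.93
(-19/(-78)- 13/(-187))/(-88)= -4567/1283568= -0.00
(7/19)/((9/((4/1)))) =28/171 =0.16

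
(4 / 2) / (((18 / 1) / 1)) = 1 / 9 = 0.11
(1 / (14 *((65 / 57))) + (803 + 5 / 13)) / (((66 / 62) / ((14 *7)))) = 14423339 / 195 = 73965.84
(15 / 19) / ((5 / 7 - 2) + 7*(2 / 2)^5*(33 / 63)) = 63 / 190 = 0.33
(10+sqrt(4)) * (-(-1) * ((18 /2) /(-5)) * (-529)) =57132 /5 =11426.40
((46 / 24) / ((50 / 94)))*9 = 3243 / 100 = 32.43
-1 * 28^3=-21952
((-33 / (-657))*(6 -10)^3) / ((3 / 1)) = -704 / 657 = -1.07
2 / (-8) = -1 / 4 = -0.25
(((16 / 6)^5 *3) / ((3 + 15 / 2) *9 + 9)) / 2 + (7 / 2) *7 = 26.45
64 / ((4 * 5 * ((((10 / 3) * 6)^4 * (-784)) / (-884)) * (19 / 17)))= 3757 / 186200000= 0.00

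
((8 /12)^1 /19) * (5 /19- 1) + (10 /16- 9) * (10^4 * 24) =-2176830028 /1083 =-2010000.03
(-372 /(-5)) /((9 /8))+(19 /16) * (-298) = -34529 /120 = -287.74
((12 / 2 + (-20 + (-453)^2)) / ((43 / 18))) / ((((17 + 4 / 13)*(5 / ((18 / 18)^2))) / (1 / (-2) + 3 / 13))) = -267.23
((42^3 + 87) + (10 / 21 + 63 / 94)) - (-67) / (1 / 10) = 147746293 / 1974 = 74846.15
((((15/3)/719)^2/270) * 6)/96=5/446654304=0.00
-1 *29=-29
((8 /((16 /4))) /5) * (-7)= -14 /5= -2.80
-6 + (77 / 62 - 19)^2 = 1189137 / 3844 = 309.35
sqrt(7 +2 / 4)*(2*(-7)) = -7*sqrt(30) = -38.34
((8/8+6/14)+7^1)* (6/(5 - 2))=118/7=16.86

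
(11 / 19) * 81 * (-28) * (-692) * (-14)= -241696224 / 19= -12720853.89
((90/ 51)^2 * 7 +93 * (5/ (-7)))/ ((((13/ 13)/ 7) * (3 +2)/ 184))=-3322488/ 289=-11496.50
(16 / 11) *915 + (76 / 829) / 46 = 279141298 / 209737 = 1330.91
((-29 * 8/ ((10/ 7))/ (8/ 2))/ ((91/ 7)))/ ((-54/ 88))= 8932/ 1755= 5.09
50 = 50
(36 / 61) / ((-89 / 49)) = -1764 / 5429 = -0.32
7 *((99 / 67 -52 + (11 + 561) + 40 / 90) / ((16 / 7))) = 15421231 / 9648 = 1598.39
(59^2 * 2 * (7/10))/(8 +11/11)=24367/45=541.49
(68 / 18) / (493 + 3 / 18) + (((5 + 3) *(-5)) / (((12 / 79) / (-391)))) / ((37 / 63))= 57582349646 / 328449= 175315.95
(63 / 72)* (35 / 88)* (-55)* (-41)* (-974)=-24459575 / 32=-764361.72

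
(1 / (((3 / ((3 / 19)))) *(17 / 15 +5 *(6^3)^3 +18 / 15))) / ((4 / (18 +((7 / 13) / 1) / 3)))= 709 / 149351461636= 0.00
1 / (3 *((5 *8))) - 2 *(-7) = 1681 / 120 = 14.01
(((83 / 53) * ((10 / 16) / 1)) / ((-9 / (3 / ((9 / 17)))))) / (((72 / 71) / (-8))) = 500905 / 103032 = 4.86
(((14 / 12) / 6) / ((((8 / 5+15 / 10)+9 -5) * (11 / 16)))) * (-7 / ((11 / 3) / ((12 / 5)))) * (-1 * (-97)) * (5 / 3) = -760480 / 25773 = -29.51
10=10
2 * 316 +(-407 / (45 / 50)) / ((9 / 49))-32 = -1862.10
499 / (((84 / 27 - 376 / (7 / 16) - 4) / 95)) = -597303 / 10840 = -55.10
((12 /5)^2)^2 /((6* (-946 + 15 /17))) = -58752 /10041875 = -0.01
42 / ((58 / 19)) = 399 / 29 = 13.76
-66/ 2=-33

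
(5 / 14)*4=10 / 7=1.43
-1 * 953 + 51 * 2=-851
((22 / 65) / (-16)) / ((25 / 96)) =-132 / 1625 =-0.08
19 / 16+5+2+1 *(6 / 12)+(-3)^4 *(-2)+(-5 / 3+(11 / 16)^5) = -487039151 / 3145728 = -154.83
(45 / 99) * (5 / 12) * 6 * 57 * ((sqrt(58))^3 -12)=-8550 / 11+41325 * sqrt(58) / 11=27833.80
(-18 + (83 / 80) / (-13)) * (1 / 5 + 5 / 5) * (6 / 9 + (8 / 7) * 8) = -1936709 / 9100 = -212.83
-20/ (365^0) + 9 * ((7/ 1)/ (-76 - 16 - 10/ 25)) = -455/ 22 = -20.68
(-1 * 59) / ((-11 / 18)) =1062 / 11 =96.55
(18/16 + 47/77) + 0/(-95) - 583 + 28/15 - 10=-5446037/9240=-589.40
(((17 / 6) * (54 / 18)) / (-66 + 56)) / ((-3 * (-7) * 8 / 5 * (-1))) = 17 / 672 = 0.03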